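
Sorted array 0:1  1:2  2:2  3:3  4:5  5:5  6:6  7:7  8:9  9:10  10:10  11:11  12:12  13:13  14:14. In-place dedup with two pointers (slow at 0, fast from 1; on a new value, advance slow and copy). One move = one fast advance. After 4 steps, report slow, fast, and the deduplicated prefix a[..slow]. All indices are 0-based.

slow=3, fast=5, prefix=[1, 2, 3, 5]

(s=0,f=1) a[fast]=2≠a[slow]=1 write a[1]=2 → slow++,fast++
(s=1,f=2) a[fast]=2=a[slow] dup → fast++
(s=1,f=3) a[fast]=3≠a[slow]=2 write a[2]=3 → slow++,fast++
(s=2,f=4) a[fast]=5≠a[slow]=3 write a[3]=5 → slow++,fast++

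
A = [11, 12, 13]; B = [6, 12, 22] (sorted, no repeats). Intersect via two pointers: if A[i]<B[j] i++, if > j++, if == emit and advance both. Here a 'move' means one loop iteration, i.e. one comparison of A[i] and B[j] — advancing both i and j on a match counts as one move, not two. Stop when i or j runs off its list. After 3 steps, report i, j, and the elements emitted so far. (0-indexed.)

i=2, j=2, emitted=[12]

i=0 j=0: 11>6, j++
i=0 j=1: 11<12, i++
i=1 j=1: 12==12 emit, i++,j++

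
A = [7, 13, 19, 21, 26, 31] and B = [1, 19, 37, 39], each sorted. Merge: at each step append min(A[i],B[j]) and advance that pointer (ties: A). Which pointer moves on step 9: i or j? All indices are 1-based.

j

i=1 j=1: A[i]=7>B[j]=1 take 1, j++
i=1 j=2: A[i]=7<=B[j]=19 take 7, i++
i=2 j=2: A[i]=13<=B[j]=19 take 13, i++
i=3 j=2: A[i]=19<=B[j]=19 take 19, i++
i=4 j=2: A[i]=21>B[j]=19 take 19, j++
i=4 j=3: A[i]=21<=B[j]=37 take 21, i++
i=5 j=3: A[i]=26<=B[j]=37 take 26, i++
i=6 j=3: A[i]=31<=B[j]=37 take 31, i++
i=7 j=3: A done, take B[j]=37, j++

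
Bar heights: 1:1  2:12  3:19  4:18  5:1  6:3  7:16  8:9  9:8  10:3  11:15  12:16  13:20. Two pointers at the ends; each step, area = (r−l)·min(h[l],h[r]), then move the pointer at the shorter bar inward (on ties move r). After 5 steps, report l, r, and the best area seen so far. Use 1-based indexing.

[1,13] min(1,20)*12=12 best=12 * → l++
[2,13] min(12,20)*11=132 best=132 * → l++
[3,13] min(19,20)*10=190 best=190 * → l++
[4,13] min(18,20)*9=162 best=190 → l++
[5,13] min(1,20)*8=8 best=190 → l++

l=6, r=13, best area=190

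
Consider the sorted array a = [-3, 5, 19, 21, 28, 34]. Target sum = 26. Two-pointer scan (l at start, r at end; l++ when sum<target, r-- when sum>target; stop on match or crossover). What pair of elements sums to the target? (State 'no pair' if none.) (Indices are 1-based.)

[1,6] -3+34=31 >26 → r--
[1,5] -3+28=25 <26 → l++
[2,5] 5+28=33 >26 → r--
[2,4] 5+21=26 → found

(5, 21)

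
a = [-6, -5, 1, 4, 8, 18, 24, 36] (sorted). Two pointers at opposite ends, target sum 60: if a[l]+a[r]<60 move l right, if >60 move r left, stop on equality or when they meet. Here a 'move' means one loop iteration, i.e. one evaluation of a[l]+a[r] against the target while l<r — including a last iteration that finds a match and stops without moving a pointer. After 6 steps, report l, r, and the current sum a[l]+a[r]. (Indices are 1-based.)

[1,8] -6+36=30 <60 → l++
[2,8] -5+36=31 <60 → l++
[3,8] 1+36=37 <60 → l++
[4,8] 4+36=40 <60 → l++
[5,8] 8+36=44 <60 → l++
[6,8] 18+36=54 <60 → l++

l=7, r=8, sum=60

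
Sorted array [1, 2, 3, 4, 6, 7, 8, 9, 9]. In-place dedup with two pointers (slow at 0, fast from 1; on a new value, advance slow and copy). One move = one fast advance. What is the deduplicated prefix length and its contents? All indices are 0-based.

slow=0 fast=1: a[fast]=2≠a[slow]=1 write a[1]=2, slow++,fast++
slow=1 fast=2: a[fast]=3≠a[slow]=2 write a[2]=3, slow++,fast++
slow=2 fast=3: a[fast]=4≠a[slow]=3 write a[3]=4, slow++,fast++
slow=3 fast=4: a[fast]=6≠a[slow]=4 write a[4]=6, slow++,fast++
slow=4 fast=5: a[fast]=7≠a[slow]=6 write a[5]=7, slow++,fast++
slow=5 fast=6: a[fast]=8≠a[slow]=7 write a[6]=8, slow++,fast++
slow=6 fast=7: a[fast]=9≠a[slow]=8 write a[7]=9, slow++,fast++
slow=7 fast=8: a[fast]=9=a[slow] dup, fast++

length 8; prefix = [1, 2, 3, 4, 6, 7, 8, 9]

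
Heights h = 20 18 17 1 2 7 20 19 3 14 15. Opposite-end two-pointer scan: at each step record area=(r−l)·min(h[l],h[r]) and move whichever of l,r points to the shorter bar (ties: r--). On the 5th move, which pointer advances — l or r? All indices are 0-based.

l=0 r=10: min(20,15)*10=150 best=150 *, r--
l=0 r=9: min(20,14)*9=126 best=150, r--
l=0 r=8: min(20,3)*8=24 best=150, r--
l=0 r=7: min(20,19)*7=133 best=150, r--
l=0 r=6: min(20,20)*6=120 best=150, r--

r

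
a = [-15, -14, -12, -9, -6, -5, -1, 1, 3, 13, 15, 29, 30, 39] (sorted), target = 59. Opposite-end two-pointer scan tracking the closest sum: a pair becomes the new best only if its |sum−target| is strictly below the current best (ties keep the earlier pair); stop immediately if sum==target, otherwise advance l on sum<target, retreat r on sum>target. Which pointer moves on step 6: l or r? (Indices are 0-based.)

l

[0,13] -15+39=24 d=35 * → l++
[1,13] -14+39=25 d=34 * → l++
[2,13] -12+39=27 d=32 * → l++
[3,13] -9+39=30 d=29 * → l++
[4,13] -6+39=33 d=26 * → l++
[5,13] -5+39=34 d=25 * → l++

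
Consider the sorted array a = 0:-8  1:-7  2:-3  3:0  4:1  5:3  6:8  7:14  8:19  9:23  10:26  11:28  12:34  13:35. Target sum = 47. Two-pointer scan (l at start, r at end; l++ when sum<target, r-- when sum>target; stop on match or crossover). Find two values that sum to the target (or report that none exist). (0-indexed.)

(19, 28)

l=0 r=13: -8+35=27 <47, l++
l=1 r=13: -7+35=28 <47, l++
l=2 r=13: -3+35=32 <47, l++
l=3 r=13: 0+35=35 <47, l++
l=4 r=13: 1+35=36 <47, l++
l=5 r=13: 3+35=38 <47, l++
l=6 r=13: 8+35=43 <47, l++
l=7 r=13: 14+35=49 >47, r--
l=7 r=12: 14+34=48 >47, r--
l=7 r=11: 14+28=42 <47, l++
l=8 r=11: 19+28=47, found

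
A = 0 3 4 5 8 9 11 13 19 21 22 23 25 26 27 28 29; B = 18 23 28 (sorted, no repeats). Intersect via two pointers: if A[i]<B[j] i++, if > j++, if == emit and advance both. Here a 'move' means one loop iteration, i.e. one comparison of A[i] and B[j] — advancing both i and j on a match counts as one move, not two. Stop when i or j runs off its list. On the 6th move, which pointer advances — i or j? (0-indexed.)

i=0 j=0: 0<18, i++
i=1 j=0: 3<18, i++
i=2 j=0: 4<18, i++
i=3 j=0: 5<18, i++
i=4 j=0: 8<18, i++
i=5 j=0: 9<18, i++

i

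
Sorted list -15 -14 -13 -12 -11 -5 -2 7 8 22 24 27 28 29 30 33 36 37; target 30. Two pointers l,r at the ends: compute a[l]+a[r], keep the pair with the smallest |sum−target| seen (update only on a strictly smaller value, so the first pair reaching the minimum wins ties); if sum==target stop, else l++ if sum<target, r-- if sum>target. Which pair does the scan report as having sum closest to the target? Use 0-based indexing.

[0,17] -15+37=22 d=8 * → l++
[1,17] -14+37=23 d=7 * → l++
[2,17] -13+37=24 d=6 * → l++
[3,17] -12+37=25 d=5 * → l++
[4,17] -11+37=26 d=4 * → l++
[5,17] -5+37=32 d=2 * → r--
[5,16] -5+36=31 d=1 * → r--
[5,15] -5+33=28 d=2 → l++
[6,15] -2+33=31 d=1 → r--
[6,14] -2+30=28 d=2 → l++
[7,14] 7+30=37 d=7 → r--
[7,13] 7+29=36 d=6 → r--
[7,12] 7+28=35 d=5 → r--
[7,11] 7+27=34 d=4 → r--
[7,10] 7+24=31 d=1 → r--
[7,9] 7+22=29 d=1 → l++
[8,9] 8+22=30 d=0 * → stop

pair (8, 22) with sum 30 (|Δ|=0)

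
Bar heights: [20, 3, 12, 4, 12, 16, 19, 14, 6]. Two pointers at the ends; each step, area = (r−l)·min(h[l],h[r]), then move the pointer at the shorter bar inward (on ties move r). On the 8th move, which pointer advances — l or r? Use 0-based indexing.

[0,8] min(20,6)*8=48 best=48 * → r--
[0,7] min(20,14)*7=98 best=98 * → r--
[0,6] min(20,19)*6=114 best=114 * → r--
[0,5] min(20,16)*5=80 best=114 → r--
[0,4] min(20,12)*4=48 best=114 → r--
[0,3] min(20,4)*3=12 best=114 → r--
[0,2] min(20,12)*2=24 best=114 → r--
[0,1] min(20,3)*1=3 best=114 → r--

r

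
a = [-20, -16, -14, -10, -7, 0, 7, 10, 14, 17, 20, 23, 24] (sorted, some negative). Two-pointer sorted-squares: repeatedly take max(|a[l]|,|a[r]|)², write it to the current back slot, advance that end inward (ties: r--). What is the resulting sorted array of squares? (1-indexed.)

[0, 49, 49, 100, 100, 196, 196, 256, 289, 400, 400, 529, 576]

l=1 r=13: |-20|<=|24| out[13]=576, r--
l=1 r=12: |-20|<=|23| out[12]=529, r--
l=1 r=11: |-20|<=|20| out[11]=400, r--
l=1 r=10: |-20|>|17| out[10]=400, l++
l=2 r=10: |-16|<=|17| out[9]=289, r--
l=2 r=9: |-16|>|14| out[8]=256, l++
l=3 r=9: |-14|<=|14| out[7]=196, r--
l=3 r=8: |-14|>|10| out[6]=196, l++
l=4 r=8: |-10|<=|10| out[5]=100, r--
l=4 r=7: |-10|>|7| out[4]=100, l++
l=5 r=7: |-7|<=|7| out[3]=49, r--
l=5 r=6: |-7|>|0| out[2]=49, l++
l=6 r=6: |0|<=|0| out[1]=0, r--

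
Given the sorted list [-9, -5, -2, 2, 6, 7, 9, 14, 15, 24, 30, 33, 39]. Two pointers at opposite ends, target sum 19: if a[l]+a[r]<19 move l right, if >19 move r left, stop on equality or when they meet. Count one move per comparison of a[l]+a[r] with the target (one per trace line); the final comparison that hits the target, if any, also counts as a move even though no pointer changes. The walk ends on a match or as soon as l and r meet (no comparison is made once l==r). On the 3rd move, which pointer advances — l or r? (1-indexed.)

r

[1,13] -9+39=30 >19 → r--
[1,12] -9+33=24 >19 → r--
[1,11] -9+30=21 >19 → r--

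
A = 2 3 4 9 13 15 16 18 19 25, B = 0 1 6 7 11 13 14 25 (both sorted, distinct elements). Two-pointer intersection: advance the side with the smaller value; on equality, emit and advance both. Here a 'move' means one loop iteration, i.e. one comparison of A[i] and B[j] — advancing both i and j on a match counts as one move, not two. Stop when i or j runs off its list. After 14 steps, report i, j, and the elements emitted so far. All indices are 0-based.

i=8, j=7, emitted=[13]

i=0 j=0: 2>0, j++
i=0 j=1: 2>1, j++
i=0 j=2: 2<6, i++
i=1 j=2: 3<6, i++
i=2 j=2: 4<6, i++
i=3 j=2: 9>6, j++
i=3 j=3: 9>7, j++
i=3 j=4: 9<11, i++
i=4 j=4: 13>11, j++
i=4 j=5: 13==13 emit, i++,j++
i=5 j=6: 15>14, j++
i=5 j=7: 15<25, i++
i=6 j=7: 16<25, i++
i=7 j=7: 18<25, i++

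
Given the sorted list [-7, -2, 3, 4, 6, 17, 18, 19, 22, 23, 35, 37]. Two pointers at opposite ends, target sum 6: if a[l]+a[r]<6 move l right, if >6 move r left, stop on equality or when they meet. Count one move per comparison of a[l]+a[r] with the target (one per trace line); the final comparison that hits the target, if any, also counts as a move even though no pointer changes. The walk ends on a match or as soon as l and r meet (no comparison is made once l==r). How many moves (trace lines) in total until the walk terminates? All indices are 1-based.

l=1 r=12: -7+37=30 >6, r--
l=1 r=11: -7+35=28 >6, r--
l=1 r=10: -7+23=16 >6, r--
l=1 r=9: -7+22=15 >6, r--
l=1 r=8: -7+19=12 >6, r--
l=1 r=7: -7+18=11 >6, r--
l=1 r=6: -7+17=10 >6, r--
l=1 r=5: -7+6=-1 <6, l++
l=2 r=5: -2+6=4 <6, l++
l=3 r=5: 3+6=9 >6, r--
l=3 r=4: 3+4=7 >6, r--

11 moves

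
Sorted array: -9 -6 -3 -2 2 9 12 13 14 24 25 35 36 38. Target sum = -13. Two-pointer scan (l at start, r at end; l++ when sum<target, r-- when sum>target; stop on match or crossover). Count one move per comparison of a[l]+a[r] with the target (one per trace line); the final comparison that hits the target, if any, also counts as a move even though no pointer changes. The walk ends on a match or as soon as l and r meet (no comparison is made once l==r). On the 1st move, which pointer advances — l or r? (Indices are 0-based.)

l=0 r=13: -9+38=29 >-13, r--

r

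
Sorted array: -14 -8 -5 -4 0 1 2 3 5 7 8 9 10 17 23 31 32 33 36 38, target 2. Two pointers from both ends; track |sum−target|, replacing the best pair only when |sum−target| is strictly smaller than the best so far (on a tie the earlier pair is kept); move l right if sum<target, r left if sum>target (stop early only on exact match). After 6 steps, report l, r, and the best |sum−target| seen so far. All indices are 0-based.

l=0, r=13, best |Δ|=7

l=0 r=19: -14+38=24 d=22 *, r--
l=0 r=18: -14+36=22 d=20 *, r--
l=0 r=17: -14+33=19 d=17 *, r--
l=0 r=16: -14+32=18 d=16 *, r--
l=0 r=15: -14+31=17 d=15 *, r--
l=0 r=14: -14+23=9 d=7 *, r--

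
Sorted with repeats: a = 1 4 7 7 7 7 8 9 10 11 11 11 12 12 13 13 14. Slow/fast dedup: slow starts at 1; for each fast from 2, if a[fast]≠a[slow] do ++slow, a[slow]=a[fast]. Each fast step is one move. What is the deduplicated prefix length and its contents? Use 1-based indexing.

length 10; prefix = [1, 4, 7, 8, 9, 10, 11, 12, 13, 14]

(s=1,f=2) a[fast]=4≠a[slow]=1 write a[2]=4 → slow++,fast++
(s=2,f=3) a[fast]=7≠a[slow]=4 write a[3]=7 → slow++,fast++
(s=3,f=4) a[fast]=7=a[slow] dup → fast++
(s=3,f=5) a[fast]=7=a[slow] dup → fast++
(s=3,f=6) a[fast]=7=a[slow] dup → fast++
(s=3,f=7) a[fast]=8≠a[slow]=7 write a[4]=8 → slow++,fast++
(s=4,f=8) a[fast]=9≠a[slow]=8 write a[5]=9 → slow++,fast++
(s=5,f=9) a[fast]=10≠a[slow]=9 write a[6]=10 → slow++,fast++
(s=6,f=10) a[fast]=11≠a[slow]=10 write a[7]=11 → slow++,fast++
(s=7,f=11) a[fast]=11=a[slow] dup → fast++
(s=7,f=12) a[fast]=11=a[slow] dup → fast++
(s=7,f=13) a[fast]=12≠a[slow]=11 write a[8]=12 → slow++,fast++
(s=8,f=14) a[fast]=12=a[slow] dup → fast++
(s=8,f=15) a[fast]=13≠a[slow]=12 write a[9]=13 → slow++,fast++
(s=9,f=16) a[fast]=13=a[slow] dup → fast++
(s=9,f=17) a[fast]=14≠a[slow]=13 write a[10]=14 → slow++,fast++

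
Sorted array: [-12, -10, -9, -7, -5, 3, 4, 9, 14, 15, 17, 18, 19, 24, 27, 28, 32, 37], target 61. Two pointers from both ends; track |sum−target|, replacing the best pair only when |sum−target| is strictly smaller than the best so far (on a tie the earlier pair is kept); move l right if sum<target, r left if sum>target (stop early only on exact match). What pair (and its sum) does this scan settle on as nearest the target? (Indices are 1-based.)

pair (24, 37) with sum 61 (|Δ|=0)

l=1 r=18: -12+37=25 d=36 *, l++
l=2 r=18: -10+37=27 d=34 *, l++
l=3 r=18: -9+37=28 d=33 *, l++
l=4 r=18: -7+37=30 d=31 *, l++
l=5 r=18: -5+37=32 d=29 *, l++
l=6 r=18: 3+37=40 d=21 *, l++
l=7 r=18: 4+37=41 d=20 *, l++
l=8 r=18: 9+37=46 d=15 *, l++
l=9 r=18: 14+37=51 d=10 *, l++
l=10 r=18: 15+37=52 d=9 *, l++
l=11 r=18: 17+37=54 d=7 *, l++
l=12 r=18: 18+37=55 d=6 *, l++
l=13 r=18: 19+37=56 d=5 *, l++
l=14 r=18: 24+37=61 d=0 *, stop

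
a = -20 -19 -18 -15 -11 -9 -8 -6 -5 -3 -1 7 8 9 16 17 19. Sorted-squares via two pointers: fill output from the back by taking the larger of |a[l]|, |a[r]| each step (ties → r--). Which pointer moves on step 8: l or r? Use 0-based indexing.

l

[0,16] |-20|>|19| out[16]=400 → l++
[1,16] |-19|<=|19| out[15]=361 → r--
[1,15] |-19|>|17| out[14]=361 → l++
[2,15] |-18|>|17| out[13]=324 → l++
[3,15] |-15|<=|17| out[12]=289 → r--
[3,14] |-15|<=|16| out[11]=256 → r--
[3,13] |-15|>|9| out[10]=225 → l++
[4,13] |-11|>|9| out[9]=121 → l++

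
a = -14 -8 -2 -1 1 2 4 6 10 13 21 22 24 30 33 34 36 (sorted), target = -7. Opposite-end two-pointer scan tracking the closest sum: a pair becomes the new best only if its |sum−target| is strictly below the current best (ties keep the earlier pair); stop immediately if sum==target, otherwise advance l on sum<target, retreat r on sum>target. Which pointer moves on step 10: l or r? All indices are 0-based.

l

l=0 r=16: -14+36=22 d=29 *, r--
l=0 r=15: -14+34=20 d=27 *, r--
l=0 r=14: -14+33=19 d=26 *, r--
l=0 r=13: -14+30=16 d=23 *, r--
l=0 r=12: -14+24=10 d=17 *, r--
l=0 r=11: -14+22=8 d=15 *, r--
l=0 r=10: -14+21=7 d=14 *, r--
l=0 r=9: -14+13=-1 d=6 *, r--
l=0 r=8: -14+10=-4 d=3 *, r--
l=0 r=7: -14+6=-8 d=1 *, l++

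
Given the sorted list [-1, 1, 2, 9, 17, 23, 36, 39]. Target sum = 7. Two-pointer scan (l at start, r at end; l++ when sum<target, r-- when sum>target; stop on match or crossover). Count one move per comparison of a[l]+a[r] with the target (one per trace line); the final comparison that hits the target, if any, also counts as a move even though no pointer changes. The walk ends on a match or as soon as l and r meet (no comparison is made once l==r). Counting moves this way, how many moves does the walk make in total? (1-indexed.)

l=1 r=8: -1+39=38 >7, r--
l=1 r=7: -1+36=35 >7, r--
l=1 r=6: -1+23=22 >7, r--
l=1 r=5: -1+17=16 >7, r--
l=1 r=4: -1+9=8 >7, r--
l=1 r=3: -1+2=1 <7, l++
l=2 r=3: 1+2=3 <7, l++

7 moves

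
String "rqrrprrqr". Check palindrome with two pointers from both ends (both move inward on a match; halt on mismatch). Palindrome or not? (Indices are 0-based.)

palindrome

l=0 r=8: 'r'=='r', l++,r--
l=1 r=7: 'q'=='q', l++,r--
l=2 r=6: 'r'=='r', l++,r--
l=3 r=5: 'r'=='r', l++,r--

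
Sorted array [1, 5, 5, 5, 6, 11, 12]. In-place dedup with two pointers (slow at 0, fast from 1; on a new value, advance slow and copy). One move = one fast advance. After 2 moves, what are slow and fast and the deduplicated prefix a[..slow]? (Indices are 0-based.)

slow=1, fast=3, prefix=[1, 5]

slow=0 fast=1: a[fast]=5≠a[slow]=1 write a[1]=5, slow++,fast++
slow=1 fast=2: a[fast]=5=a[slow] dup, fast++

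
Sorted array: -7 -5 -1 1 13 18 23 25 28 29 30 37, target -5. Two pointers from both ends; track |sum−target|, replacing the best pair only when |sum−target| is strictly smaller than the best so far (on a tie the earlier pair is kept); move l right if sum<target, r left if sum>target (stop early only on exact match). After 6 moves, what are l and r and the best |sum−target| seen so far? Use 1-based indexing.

l=1, r=6, best |Δ|=21

l=1 r=12: -7+37=30 d=35 *, r--
l=1 r=11: -7+30=23 d=28 *, r--
l=1 r=10: -7+29=22 d=27 *, r--
l=1 r=9: -7+28=21 d=26 *, r--
l=1 r=8: -7+25=18 d=23 *, r--
l=1 r=7: -7+23=16 d=21 *, r--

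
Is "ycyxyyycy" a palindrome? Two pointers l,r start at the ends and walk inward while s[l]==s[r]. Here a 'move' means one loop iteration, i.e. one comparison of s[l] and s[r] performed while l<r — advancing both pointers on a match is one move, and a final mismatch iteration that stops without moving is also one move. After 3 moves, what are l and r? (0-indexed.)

l=3, r=5

[0,8] 'y'=='y' → l++,r--
[1,7] 'c'=='c' → l++,r--
[2,6] 'y'=='y' → l++,r--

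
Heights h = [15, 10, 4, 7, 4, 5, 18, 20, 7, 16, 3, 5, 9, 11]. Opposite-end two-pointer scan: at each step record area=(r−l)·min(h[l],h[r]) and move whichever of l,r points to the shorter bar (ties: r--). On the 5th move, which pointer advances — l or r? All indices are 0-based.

l=0 r=13: min(15,11)*13=143 best=143 *, r--
l=0 r=12: min(15,9)*12=108 best=143, r--
l=0 r=11: min(15,5)*11=55 best=143, r--
l=0 r=10: min(15,3)*10=30 best=143, r--
l=0 r=9: min(15,16)*9=135 best=143, l++

l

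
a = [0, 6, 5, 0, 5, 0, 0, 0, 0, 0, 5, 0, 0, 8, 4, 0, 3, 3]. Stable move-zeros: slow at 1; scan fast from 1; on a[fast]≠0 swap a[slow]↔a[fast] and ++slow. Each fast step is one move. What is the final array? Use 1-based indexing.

[6, 5, 5, 5, 8, 4, 3, 3, 0, 0, 0, 0, 0, 0, 0, 0, 0, 0]

slow=1 fast=1: a[fast]=0, fast++
slow=1 fast=2: a[fast]=6≠0 swap→a[1]=6, slow++,fast++
slow=2 fast=3: a[fast]=5≠0 swap→a[2]=5, slow++,fast++
slow=3 fast=4: a[fast]=0, fast++
slow=3 fast=5: a[fast]=5≠0 swap→a[3]=5, slow++,fast++
slow=4 fast=6: a[fast]=0, fast++
slow=4 fast=7: a[fast]=0, fast++
slow=4 fast=8: a[fast]=0, fast++
slow=4 fast=9: a[fast]=0, fast++
slow=4 fast=10: a[fast]=0, fast++
slow=4 fast=11: a[fast]=5≠0 swap→a[4]=5, slow++,fast++
slow=5 fast=12: a[fast]=0, fast++
slow=5 fast=13: a[fast]=0, fast++
slow=5 fast=14: a[fast]=8≠0 swap→a[5]=8, slow++,fast++
slow=6 fast=15: a[fast]=4≠0 swap→a[6]=4, slow++,fast++
slow=7 fast=16: a[fast]=0, fast++
slow=7 fast=17: a[fast]=3≠0 swap→a[7]=3, slow++,fast++
slow=8 fast=18: a[fast]=3≠0 swap→a[8]=3, slow++,fast++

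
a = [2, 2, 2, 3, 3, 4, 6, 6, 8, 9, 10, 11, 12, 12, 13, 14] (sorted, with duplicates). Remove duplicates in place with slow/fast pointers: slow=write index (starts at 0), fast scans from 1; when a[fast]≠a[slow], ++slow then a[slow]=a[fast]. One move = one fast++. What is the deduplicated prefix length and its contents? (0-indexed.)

length 11; prefix = [2, 3, 4, 6, 8, 9, 10, 11, 12, 13, 14]

slow=0 fast=1: a[fast]=2=a[slow] dup, fast++
slow=0 fast=2: a[fast]=2=a[slow] dup, fast++
slow=0 fast=3: a[fast]=3≠a[slow]=2 write a[1]=3, slow++,fast++
slow=1 fast=4: a[fast]=3=a[slow] dup, fast++
slow=1 fast=5: a[fast]=4≠a[slow]=3 write a[2]=4, slow++,fast++
slow=2 fast=6: a[fast]=6≠a[slow]=4 write a[3]=6, slow++,fast++
slow=3 fast=7: a[fast]=6=a[slow] dup, fast++
slow=3 fast=8: a[fast]=8≠a[slow]=6 write a[4]=8, slow++,fast++
slow=4 fast=9: a[fast]=9≠a[slow]=8 write a[5]=9, slow++,fast++
slow=5 fast=10: a[fast]=10≠a[slow]=9 write a[6]=10, slow++,fast++
slow=6 fast=11: a[fast]=11≠a[slow]=10 write a[7]=11, slow++,fast++
slow=7 fast=12: a[fast]=12≠a[slow]=11 write a[8]=12, slow++,fast++
slow=8 fast=13: a[fast]=12=a[slow] dup, fast++
slow=8 fast=14: a[fast]=13≠a[slow]=12 write a[9]=13, slow++,fast++
slow=9 fast=15: a[fast]=14≠a[slow]=13 write a[10]=14, slow++,fast++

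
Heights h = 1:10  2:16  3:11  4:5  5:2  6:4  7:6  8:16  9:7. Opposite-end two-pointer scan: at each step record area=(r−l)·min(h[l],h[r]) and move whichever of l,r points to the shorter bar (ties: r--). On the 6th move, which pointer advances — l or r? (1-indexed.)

r

[1,9] min(10,7)*8=56 best=56 * → r--
[1,8] min(10,16)*7=70 best=70 * → l++
[2,8] min(16,16)*6=96 best=96 * → r--
[2,7] min(16,6)*5=30 best=96 → r--
[2,6] min(16,4)*4=16 best=96 → r--
[2,5] min(16,2)*3=6 best=96 → r--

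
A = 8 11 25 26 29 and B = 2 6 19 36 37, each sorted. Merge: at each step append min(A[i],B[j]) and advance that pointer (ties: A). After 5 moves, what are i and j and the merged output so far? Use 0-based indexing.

i=0 j=0: A[i]=8>B[j]=2 take 2, j++
i=0 j=1: A[i]=8>B[j]=6 take 6, j++
i=0 j=2: A[i]=8<=B[j]=19 take 8, i++
i=1 j=2: A[i]=11<=B[j]=19 take 11, i++
i=2 j=2: A[i]=25>B[j]=19 take 19, j++

i=2, j=3, merged so far=[2, 6, 8, 11, 19]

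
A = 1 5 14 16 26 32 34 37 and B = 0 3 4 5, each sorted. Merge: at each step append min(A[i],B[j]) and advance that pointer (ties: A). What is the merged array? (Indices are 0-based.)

[i=0,j=0] A[i]=1>B[j]=0 take 0 → j++
[i=0,j=1] A[i]=1<=B[j]=3 take 1 → i++
[i=1,j=1] A[i]=5>B[j]=3 take 3 → j++
[i=1,j=2] A[i]=5>B[j]=4 take 4 → j++
[i=1,j=3] A[i]=5<=B[j]=5 take 5 → i++
[i=2,j=3] A[i]=14>B[j]=5 take 5 → j++
[i=2,j=4] B done, take A[i]=14 → i++
[i=3,j=4] B done, take A[i]=16 → i++
[i=4,j=4] B done, take A[i]=26 → i++
[i=5,j=4] B done, take A[i]=32 → i++
[i=6,j=4] B done, take A[i]=34 → i++
[i=7,j=4] B done, take A[i]=37 → i++

[0, 1, 3, 4, 5, 5, 14, 16, 26, 32, 34, 37]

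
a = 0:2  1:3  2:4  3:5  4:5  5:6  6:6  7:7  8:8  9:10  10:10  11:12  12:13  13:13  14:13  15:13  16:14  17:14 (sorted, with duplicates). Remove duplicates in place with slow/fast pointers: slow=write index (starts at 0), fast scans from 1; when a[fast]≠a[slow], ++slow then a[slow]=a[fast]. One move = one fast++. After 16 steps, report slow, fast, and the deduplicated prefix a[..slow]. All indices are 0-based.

slow=10, fast=17, prefix=[2, 3, 4, 5, 6, 7, 8, 10, 12, 13, 14]

slow=0 fast=1: a[fast]=3≠a[slow]=2 write a[1]=3, slow++,fast++
slow=1 fast=2: a[fast]=4≠a[slow]=3 write a[2]=4, slow++,fast++
slow=2 fast=3: a[fast]=5≠a[slow]=4 write a[3]=5, slow++,fast++
slow=3 fast=4: a[fast]=5=a[slow] dup, fast++
slow=3 fast=5: a[fast]=6≠a[slow]=5 write a[4]=6, slow++,fast++
slow=4 fast=6: a[fast]=6=a[slow] dup, fast++
slow=4 fast=7: a[fast]=7≠a[slow]=6 write a[5]=7, slow++,fast++
slow=5 fast=8: a[fast]=8≠a[slow]=7 write a[6]=8, slow++,fast++
slow=6 fast=9: a[fast]=10≠a[slow]=8 write a[7]=10, slow++,fast++
slow=7 fast=10: a[fast]=10=a[slow] dup, fast++
slow=7 fast=11: a[fast]=12≠a[slow]=10 write a[8]=12, slow++,fast++
slow=8 fast=12: a[fast]=13≠a[slow]=12 write a[9]=13, slow++,fast++
slow=9 fast=13: a[fast]=13=a[slow] dup, fast++
slow=9 fast=14: a[fast]=13=a[slow] dup, fast++
slow=9 fast=15: a[fast]=13=a[slow] dup, fast++
slow=9 fast=16: a[fast]=14≠a[slow]=13 write a[10]=14, slow++,fast++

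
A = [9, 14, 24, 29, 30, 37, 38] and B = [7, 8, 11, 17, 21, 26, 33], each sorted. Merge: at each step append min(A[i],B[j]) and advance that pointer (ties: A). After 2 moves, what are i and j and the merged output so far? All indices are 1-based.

[i=1,j=1] A[i]=9>B[j]=7 take 7 → j++
[i=1,j=2] A[i]=9>B[j]=8 take 8 → j++

i=1, j=3, merged so far=[7, 8]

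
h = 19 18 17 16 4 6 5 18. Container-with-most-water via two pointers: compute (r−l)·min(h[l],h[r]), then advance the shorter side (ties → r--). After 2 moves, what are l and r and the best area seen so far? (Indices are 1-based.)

l=1, r=6, best area=126

l=1 r=8: min(19,18)*7=126 best=126 *, r--
l=1 r=7: min(19,5)*6=30 best=126, r--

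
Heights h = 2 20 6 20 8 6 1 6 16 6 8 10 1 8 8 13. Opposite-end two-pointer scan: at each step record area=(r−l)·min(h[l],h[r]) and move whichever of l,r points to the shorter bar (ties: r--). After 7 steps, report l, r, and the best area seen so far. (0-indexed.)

l=1, r=9, best area=182

l=0 r=15: min(2,13)*15=30 best=30 *, l++
l=1 r=15: min(20,13)*14=182 best=182 *, r--
l=1 r=14: min(20,8)*13=104 best=182, r--
l=1 r=13: min(20,8)*12=96 best=182, r--
l=1 r=12: min(20,1)*11=11 best=182, r--
l=1 r=11: min(20,10)*10=100 best=182, r--
l=1 r=10: min(20,8)*9=72 best=182, r--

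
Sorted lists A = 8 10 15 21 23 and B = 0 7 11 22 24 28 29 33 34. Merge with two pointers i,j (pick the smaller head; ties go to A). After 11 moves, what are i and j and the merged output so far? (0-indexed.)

i=5, j=6, merged so far=[0, 7, 8, 10, 11, 15, 21, 22, 23, 24, 28]

i=0 j=0: A[i]=8>B[j]=0 take 0, j++
i=0 j=1: A[i]=8>B[j]=7 take 7, j++
i=0 j=2: A[i]=8<=B[j]=11 take 8, i++
i=1 j=2: A[i]=10<=B[j]=11 take 10, i++
i=2 j=2: A[i]=15>B[j]=11 take 11, j++
i=2 j=3: A[i]=15<=B[j]=22 take 15, i++
i=3 j=3: A[i]=21<=B[j]=22 take 21, i++
i=4 j=3: A[i]=23>B[j]=22 take 22, j++
i=4 j=4: A[i]=23<=B[j]=24 take 23, i++
i=5 j=4: A done, take B[j]=24, j++
i=5 j=5: A done, take B[j]=28, j++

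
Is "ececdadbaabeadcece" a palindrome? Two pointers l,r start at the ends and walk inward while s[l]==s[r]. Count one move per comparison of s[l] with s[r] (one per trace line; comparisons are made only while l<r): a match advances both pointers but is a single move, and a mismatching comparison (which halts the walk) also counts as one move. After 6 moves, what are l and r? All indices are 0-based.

[0,17] 'e'=='e' → l++,r--
[1,16] 'c'=='c' → l++,r--
[2,15] 'e'=='e' → l++,r--
[3,14] 'c'=='c' → l++,r--
[4,13] 'd'=='d' → l++,r--
[5,12] 'a'=='a' → l++,r--

l=6, r=11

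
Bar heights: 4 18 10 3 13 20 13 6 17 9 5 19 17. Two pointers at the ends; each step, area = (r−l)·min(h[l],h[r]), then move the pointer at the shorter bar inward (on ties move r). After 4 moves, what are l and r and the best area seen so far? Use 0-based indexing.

l=3, r=11, best area=187

l=0 r=12: min(4,17)*12=48 best=48 *, l++
l=1 r=12: min(18,17)*11=187 best=187 *, r--
l=1 r=11: min(18,19)*10=180 best=187, l++
l=2 r=11: min(10,19)*9=90 best=187, l++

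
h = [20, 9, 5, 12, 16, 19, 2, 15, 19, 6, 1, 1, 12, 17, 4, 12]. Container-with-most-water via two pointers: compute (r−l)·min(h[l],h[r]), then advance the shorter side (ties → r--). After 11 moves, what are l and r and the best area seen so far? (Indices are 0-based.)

l=0, r=4, best area=221

[0,15] min(20,12)*15=180 best=180 * → r--
[0,14] min(20,4)*14=56 best=180 → r--
[0,13] min(20,17)*13=221 best=221 * → r--
[0,12] min(20,12)*12=144 best=221 → r--
[0,11] min(20,1)*11=11 best=221 → r--
[0,10] min(20,1)*10=10 best=221 → r--
[0,9] min(20,6)*9=54 best=221 → r--
[0,8] min(20,19)*8=152 best=221 → r--
[0,7] min(20,15)*7=105 best=221 → r--
[0,6] min(20,2)*6=12 best=221 → r--
[0,5] min(20,19)*5=95 best=221 → r--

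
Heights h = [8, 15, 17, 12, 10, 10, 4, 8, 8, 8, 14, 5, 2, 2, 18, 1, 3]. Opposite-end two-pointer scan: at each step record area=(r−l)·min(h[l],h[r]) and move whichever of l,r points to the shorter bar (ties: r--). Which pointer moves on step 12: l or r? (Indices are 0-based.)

l

[0,16] min(8,3)*16=48 best=48 * → r--
[0,15] min(8,1)*15=15 best=48 → r--
[0,14] min(8,18)*14=112 best=112 * → l++
[1,14] min(15,18)*13=195 best=195 * → l++
[2,14] min(17,18)*12=204 best=204 * → l++
[3,14] min(12,18)*11=132 best=204 → l++
[4,14] min(10,18)*10=100 best=204 → l++
[5,14] min(10,18)*9=90 best=204 → l++
[6,14] min(4,18)*8=32 best=204 → l++
[7,14] min(8,18)*7=56 best=204 → l++
[8,14] min(8,18)*6=48 best=204 → l++
[9,14] min(8,18)*5=40 best=204 → l++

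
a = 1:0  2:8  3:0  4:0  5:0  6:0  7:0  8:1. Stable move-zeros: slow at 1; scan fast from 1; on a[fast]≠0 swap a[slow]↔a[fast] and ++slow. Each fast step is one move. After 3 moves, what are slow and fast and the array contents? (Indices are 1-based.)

(s=1,f=1) a[fast]=0 → fast++
(s=1,f=2) a[fast]=8≠0 swap→a[1]=8 → slow++,fast++
(s=2,f=3) a[fast]=0 → fast++

slow=2, fast=4, a=[8, 0, 0, 0, 0, 0, 0, 1]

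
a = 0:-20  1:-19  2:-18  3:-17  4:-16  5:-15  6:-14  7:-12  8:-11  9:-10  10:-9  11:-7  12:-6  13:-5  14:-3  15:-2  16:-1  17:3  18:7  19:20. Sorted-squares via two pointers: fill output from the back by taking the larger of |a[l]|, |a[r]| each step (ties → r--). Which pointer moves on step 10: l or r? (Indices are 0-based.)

l

l=0 r=19: |-20|<=|20| out[19]=400, r--
l=0 r=18: |-20|>|7| out[18]=400, l++
l=1 r=18: |-19|>|7| out[17]=361, l++
l=2 r=18: |-18|>|7| out[16]=324, l++
l=3 r=18: |-17|>|7| out[15]=289, l++
l=4 r=18: |-16|>|7| out[14]=256, l++
l=5 r=18: |-15|>|7| out[13]=225, l++
l=6 r=18: |-14|>|7| out[12]=196, l++
l=7 r=18: |-12|>|7| out[11]=144, l++
l=8 r=18: |-11|>|7| out[10]=121, l++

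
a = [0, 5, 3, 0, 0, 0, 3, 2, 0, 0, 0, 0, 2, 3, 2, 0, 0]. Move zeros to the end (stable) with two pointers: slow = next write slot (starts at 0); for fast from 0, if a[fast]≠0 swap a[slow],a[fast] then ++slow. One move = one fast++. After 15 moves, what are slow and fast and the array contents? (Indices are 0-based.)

slow=0 fast=0: a[fast]=0, fast++
slow=0 fast=1: a[fast]=5≠0 swap→a[0]=5, slow++,fast++
slow=1 fast=2: a[fast]=3≠0 swap→a[1]=3, slow++,fast++
slow=2 fast=3: a[fast]=0, fast++
slow=2 fast=4: a[fast]=0, fast++
slow=2 fast=5: a[fast]=0, fast++
slow=2 fast=6: a[fast]=3≠0 swap→a[2]=3, slow++,fast++
slow=3 fast=7: a[fast]=2≠0 swap→a[3]=2, slow++,fast++
slow=4 fast=8: a[fast]=0, fast++
slow=4 fast=9: a[fast]=0, fast++
slow=4 fast=10: a[fast]=0, fast++
slow=4 fast=11: a[fast]=0, fast++
slow=4 fast=12: a[fast]=2≠0 swap→a[4]=2, slow++,fast++
slow=5 fast=13: a[fast]=3≠0 swap→a[5]=3, slow++,fast++
slow=6 fast=14: a[fast]=2≠0 swap→a[6]=2, slow++,fast++

slow=7, fast=15, a=[5, 3, 3, 2, 2, 3, 2, 0, 0, 0, 0, 0, 0, 0, 0, 0, 0]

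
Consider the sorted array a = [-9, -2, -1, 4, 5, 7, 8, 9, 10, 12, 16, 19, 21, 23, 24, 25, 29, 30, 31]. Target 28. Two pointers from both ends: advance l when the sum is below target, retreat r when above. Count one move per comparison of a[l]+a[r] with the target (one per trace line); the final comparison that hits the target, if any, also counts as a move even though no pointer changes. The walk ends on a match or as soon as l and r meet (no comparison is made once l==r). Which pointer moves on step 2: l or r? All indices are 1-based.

l=1 r=19: -9+31=22 <28, l++
l=2 r=19: -2+31=29 >28, r--

r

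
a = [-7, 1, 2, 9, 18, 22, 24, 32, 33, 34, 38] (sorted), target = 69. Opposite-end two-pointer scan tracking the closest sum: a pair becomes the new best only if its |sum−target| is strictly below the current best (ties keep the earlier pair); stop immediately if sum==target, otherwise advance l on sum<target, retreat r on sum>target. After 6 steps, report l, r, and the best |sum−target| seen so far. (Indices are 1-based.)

l=7, r=11, best |Δ|=9

l=1 r=11: -7+38=31 d=38 *, l++
l=2 r=11: 1+38=39 d=30 *, l++
l=3 r=11: 2+38=40 d=29 *, l++
l=4 r=11: 9+38=47 d=22 *, l++
l=5 r=11: 18+38=56 d=13 *, l++
l=6 r=11: 22+38=60 d=9 *, l++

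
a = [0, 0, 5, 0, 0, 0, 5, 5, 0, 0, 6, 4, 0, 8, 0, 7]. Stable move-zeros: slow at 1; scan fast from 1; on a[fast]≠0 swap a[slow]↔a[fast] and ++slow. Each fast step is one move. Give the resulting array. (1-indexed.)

(s=1,f=1) a[fast]=0 → fast++
(s=1,f=2) a[fast]=0 → fast++
(s=1,f=3) a[fast]=5≠0 swap→a[1]=5 → slow++,fast++
(s=2,f=4) a[fast]=0 → fast++
(s=2,f=5) a[fast]=0 → fast++
(s=2,f=6) a[fast]=0 → fast++
(s=2,f=7) a[fast]=5≠0 swap→a[2]=5 → slow++,fast++
(s=3,f=8) a[fast]=5≠0 swap→a[3]=5 → slow++,fast++
(s=4,f=9) a[fast]=0 → fast++
(s=4,f=10) a[fast]=0 → fast++
(s=4,f=11) a[fast]=6≠0 swap→a[4]=6 → slow++,fast++
(s=5,f=12) a[fast]=4≠0 swap→a[5]=4 → slow++,fast++
(s=6,f=13) a[fast]=0 → fast++
(s=6,f=14) a[fast]=8≠0 swap→a[6]=8 → slow++,fast++
(s=7,f=15) a[fast]=0 → fast++
(s=7,f=16) a[fast]=7≠0 swap→a[7]=7 → slow++,fast++

[5, 5, 5, 6, 4, 8, 7, 0, 0, 0, 0, 0, 0, 0, 0, 0]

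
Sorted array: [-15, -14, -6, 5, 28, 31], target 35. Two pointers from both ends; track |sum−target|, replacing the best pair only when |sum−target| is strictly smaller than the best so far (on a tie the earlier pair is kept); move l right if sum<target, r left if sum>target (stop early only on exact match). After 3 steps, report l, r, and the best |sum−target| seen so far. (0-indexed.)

l=3, r=5, best |Δ|=10

[0,5] -15+31=16 d=19 * → l++
[1,5] -14+31=17 d=18 * → l++
[2,5] -6+31=25 d=10 * → l++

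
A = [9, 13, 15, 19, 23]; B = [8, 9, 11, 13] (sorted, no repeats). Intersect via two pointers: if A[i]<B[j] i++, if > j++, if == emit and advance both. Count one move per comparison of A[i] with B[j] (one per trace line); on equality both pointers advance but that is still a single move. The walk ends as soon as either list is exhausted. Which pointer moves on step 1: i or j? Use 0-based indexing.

[i=0,j=0] 9>8 → j++

j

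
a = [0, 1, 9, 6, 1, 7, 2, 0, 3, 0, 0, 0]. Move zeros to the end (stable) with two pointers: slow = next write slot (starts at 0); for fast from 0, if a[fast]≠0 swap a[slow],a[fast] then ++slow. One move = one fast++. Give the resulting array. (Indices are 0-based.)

(s=0,f=0) a[fast]=0 → fast++
(s=0,f=1) a[fast]=1≠0 swap→a[0]=1 → slow++,fast++
(s=1,f=2) a[fast]=9≠0 swap→a[1]=9 → slow++,fast++
(s=2,f=3) a[fast]=6≠0 swap→a[2]=6 → slow++,fast++
(s=3,f=4) a[fast]=1≠0 swap→a[3]=1 → slow++,fast++
(s=4,f=5) a[fast]=7≠0 swap→a[4]=7 → slow++,fast++
(s=5,f=6) a[fast]=2≠0 swap→a[5]=2 → slow++,fast++
(s=6,f=7) a[fast]=0 → fast++
(s=6,f=8) a[fast]=3≠0 swap→a[6]=3 → slow++,fast++
(s=7,f=9) a[fast]=0 → fast++
(s=7,f=10) a[fast]=0 → fast++
(s=7,f=11) a[fast]=0 → fast++

[1, 9, 6, 1, 7, 2, 3, 0, 0, 0, 0, 0]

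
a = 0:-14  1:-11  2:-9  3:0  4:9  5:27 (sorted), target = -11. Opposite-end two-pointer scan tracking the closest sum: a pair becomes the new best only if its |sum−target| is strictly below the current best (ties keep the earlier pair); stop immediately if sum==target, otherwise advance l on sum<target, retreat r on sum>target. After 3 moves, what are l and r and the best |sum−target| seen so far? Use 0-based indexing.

l=0 r=5: -14+27=13 d=24 *, r--
l=0 r=4: -14+9=-5 d=6 *, r--
l=0 r=3: -14+0=-14 d=3 *, l++

l=1, r=3, best |Δ|=3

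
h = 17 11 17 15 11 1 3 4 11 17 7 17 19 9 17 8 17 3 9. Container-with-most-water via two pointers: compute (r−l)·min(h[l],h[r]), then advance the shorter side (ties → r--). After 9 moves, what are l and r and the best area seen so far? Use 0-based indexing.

l=3, r=12, best area=272

[0,18] min(17,9)*18=162 best=162 * → r--
[0,17] min(17,3)*17=51 best=162 → r--
[0,16] min(17,17)*16=272 best=272 * → r--
[0,15] min(17,8)*15=120 best=272 → r--
[0,14] min(17,17)*14=238 best=272 → r--
[0,13] min(17,9)*13=117 best=272 → r--
[0,12] min(17,19)*12=204 best=272 → l++
[1,12] min(11,19)*11=121 best=272 → l++
[2,12] min(17,19)*10=170 best=272 → l++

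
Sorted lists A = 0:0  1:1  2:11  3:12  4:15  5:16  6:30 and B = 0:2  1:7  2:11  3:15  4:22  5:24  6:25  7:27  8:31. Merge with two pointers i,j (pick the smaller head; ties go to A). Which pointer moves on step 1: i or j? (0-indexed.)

[i=0,j=0] A[i]=0<=B[j]=2 take 0 → i++

i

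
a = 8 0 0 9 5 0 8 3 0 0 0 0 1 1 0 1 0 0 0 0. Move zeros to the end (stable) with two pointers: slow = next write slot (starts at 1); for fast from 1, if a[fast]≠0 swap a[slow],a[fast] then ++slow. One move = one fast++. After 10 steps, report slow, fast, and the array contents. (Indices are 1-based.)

slow=6, fast=11, a=[8, 9, 5, 8, 3, 0, 0, 0, 0, 0, 0, 0, 1, 1, 0, 1, 0, 0, 0, 0]

slow=1 fast=1: a[fast]=8≠0 swap→a[1]=8, slow++,fast++
slow=2 fast=2: a[fast]=0, fast++
slow=2 fast=3: a[fast]=0, fast++
slow=2 fast=4: a[fast]=9≠0 swap→a[2]=9, slow++,fast++
slow=3 fast=5: a[fast]=5≠0 swap→a[3]=5, slow++,fast++
slow=4 fast=6: a[fast]=0, fast++
slow=4 fast=7: a[fast]=8≠0 swap→a[4]=8, slow++,fast++
slow=5 fast=8: a[fast]=3≠0 swap→a[5]=3, slow++,fast++
slow=6 fast=9: a[fast]=0, fast++
slow=6 fast=10: a[fast]=0, fast++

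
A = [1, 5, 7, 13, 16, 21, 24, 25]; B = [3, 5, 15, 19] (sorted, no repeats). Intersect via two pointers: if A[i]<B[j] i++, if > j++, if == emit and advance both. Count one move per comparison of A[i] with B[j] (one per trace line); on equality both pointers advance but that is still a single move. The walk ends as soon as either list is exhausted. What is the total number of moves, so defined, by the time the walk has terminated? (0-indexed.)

[i=0,j=0] 1<3 → i++
[i=1,j=0] 5>3 → j++
[i=1,j=1] 5==5 emit → i++,j++
[i=2,j=2] 7<15 → i++
[i=3,j=2] 13<15 → i++
[i=4,j=2] 16>15 → j++
[i=4,j=3] 16<19 → i++
[i=5,j=3] 21>19 → j++

8 moves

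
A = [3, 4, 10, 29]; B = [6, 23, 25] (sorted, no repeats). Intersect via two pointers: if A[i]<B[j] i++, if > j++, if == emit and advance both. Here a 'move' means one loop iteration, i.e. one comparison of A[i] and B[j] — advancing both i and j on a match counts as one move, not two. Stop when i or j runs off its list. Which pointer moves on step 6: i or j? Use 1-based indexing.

[i=1,j=1] 3<6 → i++
[i=2,j=1] 4<6 → i++
[i=3,j=1] 10>6 → j++
[i=3,j=2] 10<23 → i++
[i=4,j=2] 29>23 → j++
[i=4,j=3] 29>25 → j++

j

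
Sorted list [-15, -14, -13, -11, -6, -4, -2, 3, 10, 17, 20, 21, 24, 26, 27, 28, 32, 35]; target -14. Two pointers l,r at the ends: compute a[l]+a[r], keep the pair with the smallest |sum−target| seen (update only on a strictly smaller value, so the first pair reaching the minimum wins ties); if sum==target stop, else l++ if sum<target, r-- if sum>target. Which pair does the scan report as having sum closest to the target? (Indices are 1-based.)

pair (-13, -2) with sum -15 (|Δ|=1)

[1,18] -15+35=20 d=34 * → r--
[1,17] -15+32=17 d=31 * → r--
[1,16] -15+28=13 d=27 * → r--
[1,15] -15+27=12 d=26 * → r--
[1,14] -15+26=11 d=25 * → r--
[1,13] -15+24=9 d=23 * → r--
[1,12] -15+21=6 d=20 * → r--
[1,11] -15+20=5 d=19 * → r--
[1,10] -15+17=2 d=16 * → r--
[1,9] -15+10=-5 d=9 * → r--
[1,8] -15+3=-12 d=2 * → r--
[1,7] -15+-2=-17 d=3 → l++
[2,7] -14+-2=-16 d=2 → l++
[3,7] -13+-2=-15 d=1 * → l++
[4,7] -11+-2=-13 d=1 → r--
[4,6] -11+-4=-15 d=1 → l++
[5,6] -6+-4=-10 d=4 → r--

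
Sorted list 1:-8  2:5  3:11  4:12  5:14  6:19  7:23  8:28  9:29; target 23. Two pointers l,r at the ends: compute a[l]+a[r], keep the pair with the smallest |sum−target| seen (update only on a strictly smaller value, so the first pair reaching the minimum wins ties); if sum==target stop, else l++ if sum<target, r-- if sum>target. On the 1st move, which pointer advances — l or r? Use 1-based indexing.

l

[1,9] -8+29=21 d=2 * → l++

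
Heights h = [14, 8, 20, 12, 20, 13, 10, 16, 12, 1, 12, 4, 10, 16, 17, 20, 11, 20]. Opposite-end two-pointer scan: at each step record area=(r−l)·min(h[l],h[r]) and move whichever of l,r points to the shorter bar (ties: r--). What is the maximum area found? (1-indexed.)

[1,18] min(14,20)*17=238 best=238 * → l++
[2,18] min(8,20)*16=128 best=238 → l++
[3,18] min(20,20)*15=300 best=300 * → r--
[3,17] min(20,11)*14=154 best=300 → r--
[3,16] min(20,20)*13=260 best=300 → r--
[3,15] min(20,17)*12=204 best=300 → r--
[3,14] min(20,16)*11=176 best=300 → r--
[3,13] min(20,10)*10=100 best=300 → r--
[3,12] min(20,4)*9=36 best=300 → r--
[3,11] min(20,12)*8=96 best=300 → r--
[3,10] min(20,1)*7=7 best=300 → r--
[3,9] min(20,12)*6=72 best=300 → r--
[3,8] min(20,16)*5=80 best=300 → r--
[3,7] min(20,10)*4=40 best=300 → r--
[3,6] min(20,13)*3=39 best=300 → r--
[3,5] min(20,20)*2=40 best=300 → r--
[3,4] min(20,12)*1=12 best=300 → r--

max area = 300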